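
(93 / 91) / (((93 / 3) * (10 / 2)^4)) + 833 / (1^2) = 47376878 / 56875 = 833.00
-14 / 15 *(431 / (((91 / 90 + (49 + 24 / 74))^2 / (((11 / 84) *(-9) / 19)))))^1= 5257247490 / 533813715091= 0.01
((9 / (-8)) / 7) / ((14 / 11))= -99 / 784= -0.13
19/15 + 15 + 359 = 5629/15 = 375.27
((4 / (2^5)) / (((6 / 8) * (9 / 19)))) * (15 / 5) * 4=38 / 9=4.22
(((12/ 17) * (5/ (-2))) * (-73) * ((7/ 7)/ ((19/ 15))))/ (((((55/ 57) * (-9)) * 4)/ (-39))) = 42705/ 374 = 114.18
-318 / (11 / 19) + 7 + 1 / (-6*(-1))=-35779 / 66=-542.11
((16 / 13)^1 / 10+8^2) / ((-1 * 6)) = -10.69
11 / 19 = 0.58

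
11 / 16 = 0.69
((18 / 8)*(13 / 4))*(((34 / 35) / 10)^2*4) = 33813 / 122500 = 0.28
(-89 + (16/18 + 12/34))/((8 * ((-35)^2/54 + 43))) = -40281/241196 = -0.17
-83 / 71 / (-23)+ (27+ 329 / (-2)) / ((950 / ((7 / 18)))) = -12197 / 2233944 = -0.01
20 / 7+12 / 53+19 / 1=8193 / 371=22.08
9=9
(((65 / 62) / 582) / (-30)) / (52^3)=-1 / 2341707264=-0.00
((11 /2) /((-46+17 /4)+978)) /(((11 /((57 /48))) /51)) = 969 /29960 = 0.03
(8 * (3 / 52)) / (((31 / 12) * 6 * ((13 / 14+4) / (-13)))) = -0.08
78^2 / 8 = 1521 / 2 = 760.50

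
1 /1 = 1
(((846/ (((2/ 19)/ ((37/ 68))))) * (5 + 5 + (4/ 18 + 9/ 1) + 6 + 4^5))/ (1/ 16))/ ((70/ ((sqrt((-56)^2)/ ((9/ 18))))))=9984197216/ 85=117461143.72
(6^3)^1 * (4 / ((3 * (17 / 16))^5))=33554432 / 12778713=2.63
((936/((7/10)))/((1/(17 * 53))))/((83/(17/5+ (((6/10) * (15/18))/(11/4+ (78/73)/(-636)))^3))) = 2210172032847982112208/44704802510026897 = 49439.25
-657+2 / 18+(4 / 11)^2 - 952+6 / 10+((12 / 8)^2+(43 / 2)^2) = -12454421 / 10890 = -1143.66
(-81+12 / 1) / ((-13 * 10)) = 69 / 130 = 0.53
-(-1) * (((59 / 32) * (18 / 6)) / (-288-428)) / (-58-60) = 3 / 45824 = 0.00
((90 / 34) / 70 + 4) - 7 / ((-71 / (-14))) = 44907 / 16898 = 2.66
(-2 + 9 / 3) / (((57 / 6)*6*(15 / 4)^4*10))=128 / 14428125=0.00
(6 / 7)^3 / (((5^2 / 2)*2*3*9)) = 8 / 8575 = 0.00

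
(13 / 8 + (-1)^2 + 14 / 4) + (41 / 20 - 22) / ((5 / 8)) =-5159 / 200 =-25.80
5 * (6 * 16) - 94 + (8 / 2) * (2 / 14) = 2706 / 7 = 386.57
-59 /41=-1.44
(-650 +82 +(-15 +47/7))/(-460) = 2017/1610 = 1.25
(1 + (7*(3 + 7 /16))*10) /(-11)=-1933 /88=-21.97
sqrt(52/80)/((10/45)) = 9*sqrt(65)/20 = 3.63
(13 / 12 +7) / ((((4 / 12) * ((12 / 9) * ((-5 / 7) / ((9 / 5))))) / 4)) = -183.33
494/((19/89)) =2314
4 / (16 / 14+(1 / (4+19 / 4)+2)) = 1.23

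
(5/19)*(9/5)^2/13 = 81/1235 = 0.07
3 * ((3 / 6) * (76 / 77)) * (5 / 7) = 570 / 539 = 1.06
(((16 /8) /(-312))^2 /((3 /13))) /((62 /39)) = 1 /8928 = 0.00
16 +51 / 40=691 / 40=17.28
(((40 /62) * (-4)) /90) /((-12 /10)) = 20 /837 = 0.02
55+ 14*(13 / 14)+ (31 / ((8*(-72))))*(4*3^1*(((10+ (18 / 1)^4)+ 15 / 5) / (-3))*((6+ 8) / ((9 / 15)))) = 113927753 / 216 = 527443.30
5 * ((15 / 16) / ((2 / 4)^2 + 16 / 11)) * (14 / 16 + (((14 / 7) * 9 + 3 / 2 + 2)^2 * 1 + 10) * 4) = 166309 / 32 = 5197.16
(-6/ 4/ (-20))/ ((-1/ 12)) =-9/ 10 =-0.90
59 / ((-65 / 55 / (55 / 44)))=-3245 / 52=-62.40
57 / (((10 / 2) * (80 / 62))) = 1767 / 200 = 8.84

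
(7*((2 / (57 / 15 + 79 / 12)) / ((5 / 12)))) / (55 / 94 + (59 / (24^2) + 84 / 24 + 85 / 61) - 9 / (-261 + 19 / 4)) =487490918400 / 846055781593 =0.58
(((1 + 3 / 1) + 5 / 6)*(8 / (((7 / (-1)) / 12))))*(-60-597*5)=201840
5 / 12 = 0.42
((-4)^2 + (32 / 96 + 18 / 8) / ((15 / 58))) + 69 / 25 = 12937 / 450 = 28.75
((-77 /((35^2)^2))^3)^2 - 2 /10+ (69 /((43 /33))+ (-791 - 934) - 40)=-1712.25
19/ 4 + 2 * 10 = 99/ 4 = 24.75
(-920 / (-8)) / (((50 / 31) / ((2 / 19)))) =7.51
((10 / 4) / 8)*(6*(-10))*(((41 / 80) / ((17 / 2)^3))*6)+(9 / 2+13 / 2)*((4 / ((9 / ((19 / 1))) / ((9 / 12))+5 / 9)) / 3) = 48912681 / 3989356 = 12.26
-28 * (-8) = 224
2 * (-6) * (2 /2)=-12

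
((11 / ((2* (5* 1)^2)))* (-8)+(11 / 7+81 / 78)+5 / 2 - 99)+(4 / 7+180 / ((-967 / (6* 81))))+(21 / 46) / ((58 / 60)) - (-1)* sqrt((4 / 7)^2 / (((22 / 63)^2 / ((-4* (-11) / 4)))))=-179.64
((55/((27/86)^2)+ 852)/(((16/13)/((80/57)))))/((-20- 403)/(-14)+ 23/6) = 7195216/152361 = 47.22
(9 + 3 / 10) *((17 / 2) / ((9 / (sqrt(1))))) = 527 / 60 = 8.78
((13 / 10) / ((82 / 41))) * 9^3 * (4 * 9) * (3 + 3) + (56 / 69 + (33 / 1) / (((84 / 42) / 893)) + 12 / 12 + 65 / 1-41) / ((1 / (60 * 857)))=87293920984 / 115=759077573.77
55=55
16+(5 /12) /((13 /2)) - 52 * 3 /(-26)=1721 /78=22.06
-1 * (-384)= 384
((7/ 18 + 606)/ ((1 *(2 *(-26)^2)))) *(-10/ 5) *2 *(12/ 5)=-2183/ 507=-4.31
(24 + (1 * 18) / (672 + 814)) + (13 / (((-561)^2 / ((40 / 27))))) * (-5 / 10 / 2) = 151603212157 / 6313617981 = 24.01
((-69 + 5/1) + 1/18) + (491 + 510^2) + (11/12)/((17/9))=159442855/612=260527.54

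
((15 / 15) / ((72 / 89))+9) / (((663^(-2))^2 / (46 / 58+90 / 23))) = 49667283542938347 / 5336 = 9307961683459.21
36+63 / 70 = 369 / 10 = 36.90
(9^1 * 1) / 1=9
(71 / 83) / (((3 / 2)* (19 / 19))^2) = 284 / 747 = 0.38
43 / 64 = 0.67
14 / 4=7 / 2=3.50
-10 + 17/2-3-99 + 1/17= -3517/34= -103.44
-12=-12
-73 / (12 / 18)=-219 / 2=-109.50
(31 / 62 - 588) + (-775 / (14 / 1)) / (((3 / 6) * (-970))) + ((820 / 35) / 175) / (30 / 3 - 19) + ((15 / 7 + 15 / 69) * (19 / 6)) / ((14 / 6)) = -14369375509 / 24596775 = -584.20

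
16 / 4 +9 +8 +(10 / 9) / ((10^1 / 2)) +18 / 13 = 2645 / 117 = 22.61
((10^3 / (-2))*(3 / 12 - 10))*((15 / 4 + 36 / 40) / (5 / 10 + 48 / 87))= 2629575 / 122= 21553.89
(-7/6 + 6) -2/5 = 133/30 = 4.43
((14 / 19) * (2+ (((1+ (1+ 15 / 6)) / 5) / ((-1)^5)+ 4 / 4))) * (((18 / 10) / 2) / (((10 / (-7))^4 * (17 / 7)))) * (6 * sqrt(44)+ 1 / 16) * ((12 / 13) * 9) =600362847 / 8398000000+ 1801088541 * sqrt(11) / 131218750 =45.59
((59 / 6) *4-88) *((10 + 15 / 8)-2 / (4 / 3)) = -6059 / 12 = -504.92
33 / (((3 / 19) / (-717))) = -149853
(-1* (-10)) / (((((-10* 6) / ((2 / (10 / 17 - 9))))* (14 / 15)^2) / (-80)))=-25500 / 7007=-3.64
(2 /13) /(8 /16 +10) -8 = -2180 /273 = -7.99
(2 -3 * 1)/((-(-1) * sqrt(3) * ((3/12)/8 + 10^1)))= -32 * sqrt(3)/963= -0.06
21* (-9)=-189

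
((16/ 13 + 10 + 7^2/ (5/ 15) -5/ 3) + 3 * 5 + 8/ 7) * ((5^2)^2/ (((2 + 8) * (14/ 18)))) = 17680875/ 1274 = 13878.24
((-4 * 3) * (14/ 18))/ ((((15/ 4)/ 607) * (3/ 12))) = -271936/ 45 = -6043.02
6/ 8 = 3/ 4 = 0.75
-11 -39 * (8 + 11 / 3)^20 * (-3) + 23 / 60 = 1978491710412895227432168714278669 / 7748409780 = 255341646426564603741462.00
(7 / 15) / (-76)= -7 / 1140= -0.01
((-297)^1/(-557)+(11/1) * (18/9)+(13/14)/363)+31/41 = 2703199237/116057634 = 23.29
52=52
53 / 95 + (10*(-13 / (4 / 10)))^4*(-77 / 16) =-81610826171027 / 1520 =-53691333007.25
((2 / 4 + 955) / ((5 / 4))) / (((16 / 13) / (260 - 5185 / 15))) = -2128217 / 40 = -53205.42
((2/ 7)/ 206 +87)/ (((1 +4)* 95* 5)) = 62728/ 1712375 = 0.04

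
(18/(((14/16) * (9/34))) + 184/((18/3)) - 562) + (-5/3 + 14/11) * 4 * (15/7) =-105566/231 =-457.00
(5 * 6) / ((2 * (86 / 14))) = 105 / 43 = 2.44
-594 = -594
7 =7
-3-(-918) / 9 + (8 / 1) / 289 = 28619 / 289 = 99.03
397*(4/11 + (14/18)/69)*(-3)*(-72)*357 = 2903743752/253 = 11477248.03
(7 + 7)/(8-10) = -7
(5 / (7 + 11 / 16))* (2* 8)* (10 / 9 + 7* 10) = 740.02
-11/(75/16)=-176/75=-2.35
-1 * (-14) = 14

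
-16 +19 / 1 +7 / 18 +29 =583 / 18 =32.39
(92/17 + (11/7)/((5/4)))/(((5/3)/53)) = 630912/2975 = 212.07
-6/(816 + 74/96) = -288/39205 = -0.01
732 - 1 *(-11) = 743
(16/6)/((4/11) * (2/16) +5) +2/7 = 1898/2331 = 0.81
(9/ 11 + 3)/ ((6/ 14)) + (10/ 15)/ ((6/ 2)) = 904/ 99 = 9.13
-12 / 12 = -1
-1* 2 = -2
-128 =-128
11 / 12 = 0.92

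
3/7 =0.43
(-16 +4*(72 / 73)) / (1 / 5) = -4400 / 73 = -60.27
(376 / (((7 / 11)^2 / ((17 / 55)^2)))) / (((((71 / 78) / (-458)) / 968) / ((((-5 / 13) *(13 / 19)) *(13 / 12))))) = 4070832489152 / 330505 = 12317007.27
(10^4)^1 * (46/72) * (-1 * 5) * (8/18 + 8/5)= -5290000/81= -65308.64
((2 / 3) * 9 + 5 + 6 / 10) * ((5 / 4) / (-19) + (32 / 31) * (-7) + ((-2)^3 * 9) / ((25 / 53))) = -273179159 / 147250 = -1855.21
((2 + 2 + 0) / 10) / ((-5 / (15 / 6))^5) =-1 / 80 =-0.01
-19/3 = -6.33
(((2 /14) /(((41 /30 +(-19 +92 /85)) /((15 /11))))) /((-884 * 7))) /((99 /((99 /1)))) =225 /118292174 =0.00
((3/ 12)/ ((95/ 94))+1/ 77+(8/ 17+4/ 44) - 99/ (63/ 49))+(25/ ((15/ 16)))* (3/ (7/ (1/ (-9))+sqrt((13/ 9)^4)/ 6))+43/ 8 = -2183440042747/ 30291883160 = -72.08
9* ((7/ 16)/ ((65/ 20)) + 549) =4942.21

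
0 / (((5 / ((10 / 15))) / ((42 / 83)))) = 0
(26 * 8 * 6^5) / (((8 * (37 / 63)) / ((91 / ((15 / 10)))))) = 772716672 / 37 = 20884234.38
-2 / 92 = -1 / 46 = -0.02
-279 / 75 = -3.72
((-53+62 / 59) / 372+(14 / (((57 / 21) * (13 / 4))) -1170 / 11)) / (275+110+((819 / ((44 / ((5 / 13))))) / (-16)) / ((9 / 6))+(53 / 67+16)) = -3353452027064 / 12832967259645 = -0.26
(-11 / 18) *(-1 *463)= 5093 / 18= 282.94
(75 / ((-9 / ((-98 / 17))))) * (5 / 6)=6125 / 153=40.03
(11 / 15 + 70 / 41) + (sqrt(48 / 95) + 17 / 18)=4* sqrt(285) / 95 + 12491 / 3690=4.10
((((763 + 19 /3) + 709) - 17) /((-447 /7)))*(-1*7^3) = 10525984 /1341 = 7849.35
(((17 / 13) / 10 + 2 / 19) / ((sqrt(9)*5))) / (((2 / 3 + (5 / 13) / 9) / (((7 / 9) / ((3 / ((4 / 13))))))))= 8162 / 4612725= 0.00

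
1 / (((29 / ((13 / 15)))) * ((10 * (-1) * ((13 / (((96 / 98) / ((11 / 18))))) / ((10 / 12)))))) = -0.00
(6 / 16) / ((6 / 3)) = 3 / 16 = 0.19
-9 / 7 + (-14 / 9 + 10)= 451 / 63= 7.16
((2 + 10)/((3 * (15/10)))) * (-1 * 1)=-2.67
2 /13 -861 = -11191 /13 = -860.85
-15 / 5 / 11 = -3 / 11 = -0.27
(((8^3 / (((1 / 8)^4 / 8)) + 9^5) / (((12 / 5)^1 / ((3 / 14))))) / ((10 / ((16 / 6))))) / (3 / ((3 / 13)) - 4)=16836265 / 378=44540.38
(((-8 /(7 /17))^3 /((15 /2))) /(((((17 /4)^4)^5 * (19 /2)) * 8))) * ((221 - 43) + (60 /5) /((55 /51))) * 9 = -1254815446176104448 /211794188049449370048416425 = -0.00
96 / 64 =3 / 2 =1.50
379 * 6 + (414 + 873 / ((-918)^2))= 251693665 / 93636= 2688.00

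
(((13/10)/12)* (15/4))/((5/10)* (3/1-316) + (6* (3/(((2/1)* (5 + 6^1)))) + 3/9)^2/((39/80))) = -552123/208998128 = -0.00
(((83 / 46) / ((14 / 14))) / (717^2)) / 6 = 83 / 141888564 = 0.00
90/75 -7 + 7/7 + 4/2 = -14/5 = -2.80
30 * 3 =90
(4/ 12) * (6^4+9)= 435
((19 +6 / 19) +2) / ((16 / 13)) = 5265 / 304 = 17.32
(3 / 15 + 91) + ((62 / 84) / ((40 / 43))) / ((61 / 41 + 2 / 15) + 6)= 5573203 / 61040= 91.30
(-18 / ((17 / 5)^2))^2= 202500 / 83521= 2.42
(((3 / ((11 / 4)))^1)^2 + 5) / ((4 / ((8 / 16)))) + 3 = 3653 / 968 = 3.77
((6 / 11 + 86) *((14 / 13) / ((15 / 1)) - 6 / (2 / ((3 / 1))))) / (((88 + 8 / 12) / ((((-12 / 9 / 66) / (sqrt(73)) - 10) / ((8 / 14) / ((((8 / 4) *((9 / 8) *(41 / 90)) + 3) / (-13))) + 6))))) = 133423276 *sqrt(73) / 229836559095 + 133423276 / 6360497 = 20.98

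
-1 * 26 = -26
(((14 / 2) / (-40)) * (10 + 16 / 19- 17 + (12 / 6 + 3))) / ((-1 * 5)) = -77 / 1900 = -0.04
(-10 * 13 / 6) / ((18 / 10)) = -325 / 27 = -12.04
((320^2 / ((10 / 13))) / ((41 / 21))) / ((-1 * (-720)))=11648 / 123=94.70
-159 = -159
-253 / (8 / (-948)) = 59961 / 2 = 29980.50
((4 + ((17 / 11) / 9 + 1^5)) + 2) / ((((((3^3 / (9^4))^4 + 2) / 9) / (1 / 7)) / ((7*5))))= 12378084623550 / 76709256833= 161.36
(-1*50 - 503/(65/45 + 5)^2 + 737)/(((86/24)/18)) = 3390.14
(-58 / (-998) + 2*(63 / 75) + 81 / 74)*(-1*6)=-7845051 / 461575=-17.00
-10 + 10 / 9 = -80 / 9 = -8.89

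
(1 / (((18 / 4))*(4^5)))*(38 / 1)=19 / 2304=0.01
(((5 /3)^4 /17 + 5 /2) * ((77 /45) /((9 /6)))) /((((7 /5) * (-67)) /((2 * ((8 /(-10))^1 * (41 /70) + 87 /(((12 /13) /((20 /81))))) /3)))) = -11569802002 /21185895465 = -0.55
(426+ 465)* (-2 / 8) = -891 / 4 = -222.75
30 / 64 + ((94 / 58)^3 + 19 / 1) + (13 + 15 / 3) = 32564747 / 780448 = 41.73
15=15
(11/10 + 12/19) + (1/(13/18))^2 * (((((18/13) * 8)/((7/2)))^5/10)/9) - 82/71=104426400873457353/14226747247204310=7.34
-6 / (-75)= 2 / 25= 0.08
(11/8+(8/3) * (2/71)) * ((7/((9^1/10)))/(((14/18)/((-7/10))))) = -17297/1704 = -10.15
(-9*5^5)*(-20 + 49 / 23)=502581.52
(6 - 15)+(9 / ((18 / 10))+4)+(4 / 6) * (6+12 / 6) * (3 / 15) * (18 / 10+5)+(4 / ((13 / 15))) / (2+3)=8.18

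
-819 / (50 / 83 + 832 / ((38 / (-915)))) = 1291563 / 31592170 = 0.04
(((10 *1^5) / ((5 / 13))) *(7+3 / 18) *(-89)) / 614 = -49751 / 1842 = -27.01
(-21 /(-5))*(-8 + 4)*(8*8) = -5376 /5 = -1075.20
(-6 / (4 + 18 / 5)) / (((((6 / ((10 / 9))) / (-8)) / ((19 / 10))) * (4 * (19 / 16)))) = 80 / 171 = 0.47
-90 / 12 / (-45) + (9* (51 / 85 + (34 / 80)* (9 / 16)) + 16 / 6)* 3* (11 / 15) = 217409 / 9600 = 22.65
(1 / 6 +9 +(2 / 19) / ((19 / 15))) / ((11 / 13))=260455 / 23826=10.93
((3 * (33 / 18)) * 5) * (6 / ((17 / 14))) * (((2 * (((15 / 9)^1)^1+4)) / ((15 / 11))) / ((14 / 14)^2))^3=473899888 / 6075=78008.21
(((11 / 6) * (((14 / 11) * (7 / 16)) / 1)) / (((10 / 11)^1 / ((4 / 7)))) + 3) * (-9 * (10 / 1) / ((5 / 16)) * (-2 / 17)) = 10488 / 85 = 123.39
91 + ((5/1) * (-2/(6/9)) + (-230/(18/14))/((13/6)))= -256/39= -6.56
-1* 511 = -511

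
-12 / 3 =-4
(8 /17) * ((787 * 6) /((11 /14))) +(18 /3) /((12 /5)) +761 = 1343277 /374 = 3591.65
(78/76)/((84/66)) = 429/532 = 0.81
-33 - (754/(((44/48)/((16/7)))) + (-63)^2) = -452922/77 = -5882.10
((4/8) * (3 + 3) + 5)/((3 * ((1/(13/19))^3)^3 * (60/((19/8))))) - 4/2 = -6103478195387/3057041347380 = -2.00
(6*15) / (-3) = -30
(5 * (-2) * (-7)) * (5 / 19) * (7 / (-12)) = -1225 / 114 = -10.75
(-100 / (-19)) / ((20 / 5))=25 / 19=1.32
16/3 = 5.33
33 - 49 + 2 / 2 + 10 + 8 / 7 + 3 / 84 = -107 / 28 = -3.82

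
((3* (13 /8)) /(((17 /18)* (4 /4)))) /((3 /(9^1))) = 1053 /68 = 15.49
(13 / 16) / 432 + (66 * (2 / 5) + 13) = 1361729 / 34560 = 39.40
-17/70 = -0.24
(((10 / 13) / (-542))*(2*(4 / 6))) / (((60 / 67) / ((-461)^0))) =-67 / 31707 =-0.00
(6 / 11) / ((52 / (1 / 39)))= 1 / 3718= 0.00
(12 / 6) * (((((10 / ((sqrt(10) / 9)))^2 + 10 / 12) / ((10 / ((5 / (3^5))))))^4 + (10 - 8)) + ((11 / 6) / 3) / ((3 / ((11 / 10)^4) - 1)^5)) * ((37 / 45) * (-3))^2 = 34614316931572694007074961489088845887 / 278084827646429088391213007218543488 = 124.47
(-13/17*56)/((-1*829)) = 728/14093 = 0.05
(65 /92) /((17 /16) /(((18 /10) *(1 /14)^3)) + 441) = 585 /1706278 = 0.00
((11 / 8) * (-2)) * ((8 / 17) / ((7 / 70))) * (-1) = 220 / 17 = 12.94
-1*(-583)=583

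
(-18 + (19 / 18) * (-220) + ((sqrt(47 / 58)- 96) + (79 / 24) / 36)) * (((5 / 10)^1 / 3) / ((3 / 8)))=-299057 / 1944 + 2 * sqrt(2726) / 261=-153.44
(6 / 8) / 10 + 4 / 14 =101 / 280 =0.36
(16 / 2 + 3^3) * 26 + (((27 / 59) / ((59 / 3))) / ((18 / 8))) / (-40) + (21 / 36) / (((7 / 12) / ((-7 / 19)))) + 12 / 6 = 602943839 / 661390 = 911.63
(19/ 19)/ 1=1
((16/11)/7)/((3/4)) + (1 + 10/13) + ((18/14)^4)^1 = 4922404/1030029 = 4.78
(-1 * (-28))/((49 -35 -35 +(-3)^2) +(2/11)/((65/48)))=-715/303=-2.36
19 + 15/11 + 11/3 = 793/33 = 24.03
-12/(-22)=6/11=0.55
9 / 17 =0.53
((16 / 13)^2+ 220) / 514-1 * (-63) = 2754997 / 43433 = 63.43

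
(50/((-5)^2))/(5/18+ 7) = 36/131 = 0.27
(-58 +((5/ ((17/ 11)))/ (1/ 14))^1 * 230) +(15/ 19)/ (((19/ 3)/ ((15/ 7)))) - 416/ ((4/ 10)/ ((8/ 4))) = 8279.91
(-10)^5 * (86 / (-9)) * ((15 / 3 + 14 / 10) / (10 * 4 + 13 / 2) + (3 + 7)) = 8108080000 / 837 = 9687072.88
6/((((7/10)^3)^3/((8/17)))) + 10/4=99430056595/1372022638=72.47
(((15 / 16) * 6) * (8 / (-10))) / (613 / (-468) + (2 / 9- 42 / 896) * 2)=4.69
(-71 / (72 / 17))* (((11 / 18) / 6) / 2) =-13277 / 15552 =-0.85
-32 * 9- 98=-386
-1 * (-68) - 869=-801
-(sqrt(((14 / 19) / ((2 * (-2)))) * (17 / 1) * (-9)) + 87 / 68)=-3 * sqrt(4522) / 38-87 / 68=-6.59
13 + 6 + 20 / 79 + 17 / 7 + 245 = 147475 / 553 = 266.68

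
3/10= 0.30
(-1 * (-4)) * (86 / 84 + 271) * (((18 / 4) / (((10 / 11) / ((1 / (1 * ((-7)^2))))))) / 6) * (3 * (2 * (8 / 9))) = 97.71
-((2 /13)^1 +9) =-119 /13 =-9.15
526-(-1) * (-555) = -29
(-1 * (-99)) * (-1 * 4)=-396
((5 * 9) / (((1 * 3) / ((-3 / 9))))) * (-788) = 3940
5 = 5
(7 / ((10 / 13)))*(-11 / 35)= -143 / 50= -2.86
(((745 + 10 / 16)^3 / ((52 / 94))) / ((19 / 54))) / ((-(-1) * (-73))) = -269335107041625 / 9231872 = -29174484.55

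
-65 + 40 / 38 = -1215 / 19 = -63.95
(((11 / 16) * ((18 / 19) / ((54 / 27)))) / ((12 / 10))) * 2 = 165 / 304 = 0.54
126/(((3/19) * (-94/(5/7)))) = -285/47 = -6.06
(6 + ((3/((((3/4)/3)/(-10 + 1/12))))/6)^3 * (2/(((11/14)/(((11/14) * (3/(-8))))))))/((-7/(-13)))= 21929531/2016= 10877.74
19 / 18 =1.06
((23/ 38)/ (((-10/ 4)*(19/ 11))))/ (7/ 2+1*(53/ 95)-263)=506/ 934781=0.00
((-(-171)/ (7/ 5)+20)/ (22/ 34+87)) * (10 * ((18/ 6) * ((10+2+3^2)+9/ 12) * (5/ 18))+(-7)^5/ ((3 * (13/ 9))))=-650412197/ 108472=-5996.13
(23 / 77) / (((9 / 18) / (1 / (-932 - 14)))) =-23 / 36421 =-0.00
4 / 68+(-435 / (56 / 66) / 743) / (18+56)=1295461 / 26171432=0.05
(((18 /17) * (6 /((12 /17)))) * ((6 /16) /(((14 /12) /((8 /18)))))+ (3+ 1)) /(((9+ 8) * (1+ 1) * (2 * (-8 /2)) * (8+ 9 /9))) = -37 /17136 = -0.00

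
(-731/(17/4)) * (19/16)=-817/4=-204.25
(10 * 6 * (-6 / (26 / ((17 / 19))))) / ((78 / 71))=-36210 / 3211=-11.28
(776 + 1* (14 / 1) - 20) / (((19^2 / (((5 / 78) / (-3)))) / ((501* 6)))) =-642950 / 4693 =-137.00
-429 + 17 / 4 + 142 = -1131 / 4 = -282.75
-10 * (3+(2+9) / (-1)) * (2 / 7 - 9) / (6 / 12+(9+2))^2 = -19520 / 3703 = -5.27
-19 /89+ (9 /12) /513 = -12907 /60876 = -0.21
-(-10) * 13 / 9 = 130 / 9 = 14.44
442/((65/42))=1428/5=285.60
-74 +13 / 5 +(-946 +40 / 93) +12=-467311 / 465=-1004.97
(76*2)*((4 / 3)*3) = 608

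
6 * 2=12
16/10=8/5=1.60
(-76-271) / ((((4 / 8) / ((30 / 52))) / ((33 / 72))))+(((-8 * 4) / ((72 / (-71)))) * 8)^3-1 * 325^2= 1211692897427 / 75816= 15982020.91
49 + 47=96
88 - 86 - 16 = -14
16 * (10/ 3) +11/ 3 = 57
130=130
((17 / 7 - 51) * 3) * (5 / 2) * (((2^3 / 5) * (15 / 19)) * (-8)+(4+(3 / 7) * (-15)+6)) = 2215950 / 931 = 2380.18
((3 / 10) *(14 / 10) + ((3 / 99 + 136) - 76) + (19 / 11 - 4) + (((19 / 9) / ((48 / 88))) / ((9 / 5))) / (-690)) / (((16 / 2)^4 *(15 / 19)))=20386093301 / 1133180928000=0.02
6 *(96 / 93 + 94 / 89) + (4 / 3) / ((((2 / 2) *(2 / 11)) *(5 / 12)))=415652 / 13795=30.13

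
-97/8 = -12.12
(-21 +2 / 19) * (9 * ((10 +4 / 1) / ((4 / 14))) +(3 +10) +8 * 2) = -186590 / 19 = -9820.53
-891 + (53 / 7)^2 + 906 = 3544 / 49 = 72.33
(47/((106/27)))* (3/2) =3807/212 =17.96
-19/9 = -2.11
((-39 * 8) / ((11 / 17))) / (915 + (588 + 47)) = -0.31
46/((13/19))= 874/13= 67.23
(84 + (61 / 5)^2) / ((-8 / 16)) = -465.68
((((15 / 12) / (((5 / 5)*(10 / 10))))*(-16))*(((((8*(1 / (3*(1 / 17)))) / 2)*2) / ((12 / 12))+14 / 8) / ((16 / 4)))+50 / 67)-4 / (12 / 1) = -62981 / 268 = -235.00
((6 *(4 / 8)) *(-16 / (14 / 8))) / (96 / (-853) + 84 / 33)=-450384 / 39949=-11.27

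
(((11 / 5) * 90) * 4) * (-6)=-4752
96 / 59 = 1.63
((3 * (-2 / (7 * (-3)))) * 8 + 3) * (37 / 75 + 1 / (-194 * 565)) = 30010663 / 11509050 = 2.61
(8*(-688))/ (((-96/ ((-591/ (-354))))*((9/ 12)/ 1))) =67768/ 531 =127.62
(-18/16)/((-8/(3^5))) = 2187/64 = 34.17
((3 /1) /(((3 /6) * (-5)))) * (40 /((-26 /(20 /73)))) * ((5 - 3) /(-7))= -0.14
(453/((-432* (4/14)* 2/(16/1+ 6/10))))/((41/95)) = -1666889/23616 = -70.58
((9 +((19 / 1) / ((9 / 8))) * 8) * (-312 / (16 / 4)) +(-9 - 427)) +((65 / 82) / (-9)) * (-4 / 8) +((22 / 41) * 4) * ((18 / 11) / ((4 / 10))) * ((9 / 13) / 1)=-223934395 / 19188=-11670.54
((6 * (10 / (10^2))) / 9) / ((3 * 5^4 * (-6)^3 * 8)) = -1 / 48600000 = -0.00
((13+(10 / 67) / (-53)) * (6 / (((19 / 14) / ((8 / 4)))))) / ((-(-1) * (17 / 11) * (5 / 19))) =85290744 / 301835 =282.57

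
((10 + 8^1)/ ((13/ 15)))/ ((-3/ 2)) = -180/ 13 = -13.85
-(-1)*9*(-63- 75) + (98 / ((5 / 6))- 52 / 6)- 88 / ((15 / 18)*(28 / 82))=-151444 / 105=-1442.32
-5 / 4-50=-205 / 4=-51.25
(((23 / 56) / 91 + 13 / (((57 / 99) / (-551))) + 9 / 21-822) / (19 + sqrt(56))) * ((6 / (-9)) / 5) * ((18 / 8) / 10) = 3852404337 / 155428000-202758123 * sqrt(14) / 77714000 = 15.02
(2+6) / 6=4 / 3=1.33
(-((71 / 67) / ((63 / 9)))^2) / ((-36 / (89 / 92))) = 448649 / 728510832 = 0.00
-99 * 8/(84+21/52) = -1248/133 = -9.38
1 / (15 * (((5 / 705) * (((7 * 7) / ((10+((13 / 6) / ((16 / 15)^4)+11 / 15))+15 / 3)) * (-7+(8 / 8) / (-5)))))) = -1608509999 / 3468165120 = -0.46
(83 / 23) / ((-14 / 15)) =-1245 / 322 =-3.87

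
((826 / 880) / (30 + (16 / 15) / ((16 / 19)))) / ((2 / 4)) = 177 / 2948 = 0.06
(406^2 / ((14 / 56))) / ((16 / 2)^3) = 41209 / 32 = 1287.78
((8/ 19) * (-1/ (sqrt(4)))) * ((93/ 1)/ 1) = -372/ 19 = -19.58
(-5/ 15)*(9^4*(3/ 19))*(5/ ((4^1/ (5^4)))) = -20503125/ 76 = -269777.96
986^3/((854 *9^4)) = 171.08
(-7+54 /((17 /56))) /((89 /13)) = 37765 /1513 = 24.96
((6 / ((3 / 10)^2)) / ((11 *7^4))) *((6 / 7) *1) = 400 / 184877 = 0.00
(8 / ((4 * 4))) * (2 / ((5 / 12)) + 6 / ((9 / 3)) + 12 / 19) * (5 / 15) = 353 / 285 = 1.24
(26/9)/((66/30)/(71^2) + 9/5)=65533/40842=1.60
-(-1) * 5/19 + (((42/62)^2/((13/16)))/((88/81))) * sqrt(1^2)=2044513/2611037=0.78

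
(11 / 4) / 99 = 1 / 36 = 0.03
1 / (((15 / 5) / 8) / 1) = 8 / 3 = 2.67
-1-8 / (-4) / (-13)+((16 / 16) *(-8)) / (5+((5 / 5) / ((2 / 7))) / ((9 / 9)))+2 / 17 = -437 / 221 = -1.98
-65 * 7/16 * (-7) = 3185/16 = 199.06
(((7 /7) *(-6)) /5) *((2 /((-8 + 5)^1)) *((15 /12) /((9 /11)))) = 11 /9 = 1.22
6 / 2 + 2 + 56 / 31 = 211 / 31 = 6.81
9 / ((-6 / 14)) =-21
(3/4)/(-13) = -3/52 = -0.06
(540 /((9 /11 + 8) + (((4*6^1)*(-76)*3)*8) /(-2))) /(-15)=-396 /240865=-0.00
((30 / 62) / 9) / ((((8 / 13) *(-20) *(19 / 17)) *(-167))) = 0.00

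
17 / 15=1.13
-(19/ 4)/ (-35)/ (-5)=-19/ 700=-0.03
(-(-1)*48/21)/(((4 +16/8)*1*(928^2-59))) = 8/18083625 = 0.00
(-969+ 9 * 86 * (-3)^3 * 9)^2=35740280601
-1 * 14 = -14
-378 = -378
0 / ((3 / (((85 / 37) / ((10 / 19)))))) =0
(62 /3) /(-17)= -62 /51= -1.22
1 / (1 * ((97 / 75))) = 75 / 97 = 0.77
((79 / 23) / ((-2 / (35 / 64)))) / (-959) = 395 / 403328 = 0.00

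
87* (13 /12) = 94.25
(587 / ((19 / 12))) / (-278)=-1.33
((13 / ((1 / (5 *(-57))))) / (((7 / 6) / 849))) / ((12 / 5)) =-15727725 / 14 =-1123408.93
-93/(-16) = 93/16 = 5.81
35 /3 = 11.67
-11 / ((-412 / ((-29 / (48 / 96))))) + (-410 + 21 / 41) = -3471613 / 8446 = -411.04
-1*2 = -2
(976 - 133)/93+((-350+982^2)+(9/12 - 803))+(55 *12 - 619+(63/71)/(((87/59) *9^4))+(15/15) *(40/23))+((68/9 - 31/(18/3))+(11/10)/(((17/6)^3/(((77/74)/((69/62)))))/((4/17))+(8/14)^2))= 30870634539830267751957121/32049213827987686500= 963225.95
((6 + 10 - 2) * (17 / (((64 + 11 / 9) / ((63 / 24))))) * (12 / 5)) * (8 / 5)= 539784 / 14675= 36.78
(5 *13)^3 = 274625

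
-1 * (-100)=100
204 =204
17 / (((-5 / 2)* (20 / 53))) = -18.02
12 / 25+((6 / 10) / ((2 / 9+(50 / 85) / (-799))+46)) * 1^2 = 0.49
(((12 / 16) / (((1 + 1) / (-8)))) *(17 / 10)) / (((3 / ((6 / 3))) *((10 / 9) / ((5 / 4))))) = -153 / 40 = -3.82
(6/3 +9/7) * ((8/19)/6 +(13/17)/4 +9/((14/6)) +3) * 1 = 4442197/189924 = 23.39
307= 307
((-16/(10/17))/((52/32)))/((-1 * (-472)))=-136/3835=-0.04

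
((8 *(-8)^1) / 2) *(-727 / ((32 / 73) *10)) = 53071 / 10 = 5307.10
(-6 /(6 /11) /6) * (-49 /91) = 77 /78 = 0.99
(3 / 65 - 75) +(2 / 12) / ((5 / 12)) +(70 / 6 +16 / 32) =-24331 / 390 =-62.39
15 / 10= 3 / 2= 1.50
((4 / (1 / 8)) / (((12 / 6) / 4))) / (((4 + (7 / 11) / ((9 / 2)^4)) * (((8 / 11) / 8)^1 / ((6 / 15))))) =25404192 / 360995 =70.37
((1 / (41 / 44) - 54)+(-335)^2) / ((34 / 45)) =206957475 / 1394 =148463.04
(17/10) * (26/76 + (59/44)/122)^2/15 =22047914873/1560355209600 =0.01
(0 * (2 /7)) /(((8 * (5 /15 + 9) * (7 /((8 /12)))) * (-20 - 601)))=0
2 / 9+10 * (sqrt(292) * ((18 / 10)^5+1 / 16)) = 2 / 9+947909 * sqrt(73) / 2500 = 3239.80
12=12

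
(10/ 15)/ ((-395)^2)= 2/ 468075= 0.00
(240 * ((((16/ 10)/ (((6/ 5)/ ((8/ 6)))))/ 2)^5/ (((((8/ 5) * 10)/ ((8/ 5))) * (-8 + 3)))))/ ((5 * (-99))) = 262144/ 48715425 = 0.01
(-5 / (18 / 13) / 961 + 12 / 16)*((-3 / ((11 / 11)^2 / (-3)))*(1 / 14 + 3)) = 1110131 / 53816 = 20.63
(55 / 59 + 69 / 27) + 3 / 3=2383 / 531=4.49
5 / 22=0.23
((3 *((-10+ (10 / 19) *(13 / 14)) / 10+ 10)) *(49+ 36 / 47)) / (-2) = -16889919 / 25004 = -675.49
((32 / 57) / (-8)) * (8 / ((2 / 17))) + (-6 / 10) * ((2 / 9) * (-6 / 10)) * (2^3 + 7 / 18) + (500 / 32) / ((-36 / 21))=-1807867 / 136800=-13.22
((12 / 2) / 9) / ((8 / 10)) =5 / 6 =0.83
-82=-82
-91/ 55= -1.65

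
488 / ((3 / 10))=1626.67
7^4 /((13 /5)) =12005 /13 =923.46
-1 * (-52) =52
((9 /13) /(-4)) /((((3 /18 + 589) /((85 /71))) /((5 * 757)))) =-1737315 /1305122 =-1.33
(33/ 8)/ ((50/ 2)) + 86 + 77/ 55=87.56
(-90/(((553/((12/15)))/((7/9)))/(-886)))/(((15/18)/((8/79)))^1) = 340224/31205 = 10.90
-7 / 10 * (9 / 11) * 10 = -63 / 11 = -5.73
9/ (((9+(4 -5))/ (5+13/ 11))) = 153/ 22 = 6.95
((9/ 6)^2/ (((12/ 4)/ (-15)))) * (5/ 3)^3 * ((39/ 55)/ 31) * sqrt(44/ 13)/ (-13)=125 * sqrt(143)/ 8866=0.17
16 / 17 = 0.94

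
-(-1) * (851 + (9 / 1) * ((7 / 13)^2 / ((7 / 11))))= 144512 / 169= 855.10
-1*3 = -3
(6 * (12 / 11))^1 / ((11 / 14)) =1008 / 121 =8.33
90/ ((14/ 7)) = 45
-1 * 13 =-13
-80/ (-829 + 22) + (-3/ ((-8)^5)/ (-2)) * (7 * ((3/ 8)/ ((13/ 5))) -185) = 591585355/ 5500305408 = 0.11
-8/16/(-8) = 0.06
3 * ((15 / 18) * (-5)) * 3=-37.50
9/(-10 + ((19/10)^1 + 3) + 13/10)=-45/19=-2.37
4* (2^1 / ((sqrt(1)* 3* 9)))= 8 / 27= 0.30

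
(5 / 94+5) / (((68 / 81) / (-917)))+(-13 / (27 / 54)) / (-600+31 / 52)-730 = -1245122310231 / 199232248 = -6249.60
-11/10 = -1.10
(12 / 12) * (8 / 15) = 8 / 15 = 0.53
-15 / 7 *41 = -615 / 7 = -87.86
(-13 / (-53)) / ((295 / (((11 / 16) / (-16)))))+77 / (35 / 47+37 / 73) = 528711852339 / 8593496320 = 61.52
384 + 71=455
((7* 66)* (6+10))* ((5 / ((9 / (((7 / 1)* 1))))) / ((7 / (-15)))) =-61600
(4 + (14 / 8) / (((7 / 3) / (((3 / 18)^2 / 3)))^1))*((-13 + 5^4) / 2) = 9809 / 8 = 1226.12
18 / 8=9 / 4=2.25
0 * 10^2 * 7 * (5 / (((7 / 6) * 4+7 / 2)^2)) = 0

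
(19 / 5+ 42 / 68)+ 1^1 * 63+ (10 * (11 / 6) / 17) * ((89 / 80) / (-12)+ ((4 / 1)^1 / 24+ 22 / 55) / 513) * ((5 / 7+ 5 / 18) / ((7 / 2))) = 746432495069 / 11076367680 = 67.39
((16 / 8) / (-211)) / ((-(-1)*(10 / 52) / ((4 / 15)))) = -208 / 15825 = -0.01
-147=-147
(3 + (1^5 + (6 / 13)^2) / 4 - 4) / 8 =-471 / 5408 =-0.09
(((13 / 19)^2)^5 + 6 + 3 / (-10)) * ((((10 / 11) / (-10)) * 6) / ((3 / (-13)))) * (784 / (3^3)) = 3575856693561194224 / 9104633392834485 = 392.75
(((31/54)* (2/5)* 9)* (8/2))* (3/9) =124/45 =2.76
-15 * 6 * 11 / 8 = -495 / 4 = -123.75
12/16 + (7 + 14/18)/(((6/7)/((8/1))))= 7921/108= 73.34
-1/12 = -0.08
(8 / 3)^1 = 8 / 3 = 2.67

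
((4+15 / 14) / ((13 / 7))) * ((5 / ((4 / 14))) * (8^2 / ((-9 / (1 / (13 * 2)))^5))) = -2485 / 570036489282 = -0.00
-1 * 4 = -4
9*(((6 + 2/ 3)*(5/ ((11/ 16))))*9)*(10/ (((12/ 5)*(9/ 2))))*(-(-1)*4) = 160000/ 11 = 14545.45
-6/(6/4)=-4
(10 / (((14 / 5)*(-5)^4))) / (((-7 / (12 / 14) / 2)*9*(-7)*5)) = 4 / 900375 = 0.00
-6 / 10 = -3 / 5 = -0.60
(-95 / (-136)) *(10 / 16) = 475 / 1088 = 0.44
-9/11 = -0.82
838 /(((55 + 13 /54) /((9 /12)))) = 33939 /2983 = 11.38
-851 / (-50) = 851 / 50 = 17.02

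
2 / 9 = 0.22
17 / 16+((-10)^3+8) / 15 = -15617 / 240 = -65.07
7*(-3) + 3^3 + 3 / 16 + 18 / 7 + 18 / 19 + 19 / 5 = 143707 / 10640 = 13.51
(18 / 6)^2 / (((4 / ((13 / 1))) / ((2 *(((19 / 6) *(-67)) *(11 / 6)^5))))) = -2665232999 / 10368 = -257063.37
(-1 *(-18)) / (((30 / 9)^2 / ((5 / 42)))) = 27 / 140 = 0.19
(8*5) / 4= 10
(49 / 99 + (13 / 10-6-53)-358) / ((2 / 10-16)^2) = -1.66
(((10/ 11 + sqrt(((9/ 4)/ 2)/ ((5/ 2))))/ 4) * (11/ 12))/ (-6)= -5/ 144 - 11 * sqrt(5)/ 960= -0.06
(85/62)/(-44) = -0.03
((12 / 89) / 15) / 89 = 4 / 39605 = 0.00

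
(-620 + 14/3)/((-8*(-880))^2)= -923/74342400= -0.00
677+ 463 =1140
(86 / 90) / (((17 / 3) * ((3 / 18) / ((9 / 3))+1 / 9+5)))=86 / 2635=0.03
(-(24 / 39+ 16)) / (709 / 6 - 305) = 1296 / 14573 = 0.09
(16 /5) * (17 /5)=272 /25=10.88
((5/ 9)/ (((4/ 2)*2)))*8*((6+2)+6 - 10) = 40/ 9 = 4.44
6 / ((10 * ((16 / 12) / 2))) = 0.90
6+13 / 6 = 49 / 6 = 8.17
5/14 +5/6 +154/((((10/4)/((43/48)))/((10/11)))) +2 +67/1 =1685/14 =120.36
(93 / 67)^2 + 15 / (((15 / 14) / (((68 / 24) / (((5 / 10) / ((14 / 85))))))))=1009579 / 67335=14.99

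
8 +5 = 13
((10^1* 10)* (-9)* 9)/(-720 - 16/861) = 1743525/154984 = 11.25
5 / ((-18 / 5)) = -25 / 18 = -1.39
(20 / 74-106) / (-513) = 1304 / 6327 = 0.21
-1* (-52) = 52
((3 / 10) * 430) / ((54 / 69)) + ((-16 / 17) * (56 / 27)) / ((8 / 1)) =151093 / 918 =164.59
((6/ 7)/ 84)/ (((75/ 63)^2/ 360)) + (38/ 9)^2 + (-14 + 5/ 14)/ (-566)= 1640173331/ 80230500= 20.44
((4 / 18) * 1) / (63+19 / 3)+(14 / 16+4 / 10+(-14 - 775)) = -614423 / 780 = -787.72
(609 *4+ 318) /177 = 15.56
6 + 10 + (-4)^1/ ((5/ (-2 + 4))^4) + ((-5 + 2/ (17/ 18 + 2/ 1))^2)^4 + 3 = 4727498879778465685396/ 38912306507100625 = 121491.10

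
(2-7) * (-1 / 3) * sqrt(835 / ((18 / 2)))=5 * sqrt(835) / 9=16.05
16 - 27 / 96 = 15.72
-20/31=-0.65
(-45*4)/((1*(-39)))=60/13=4.62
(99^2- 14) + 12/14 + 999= 75508/7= 10786.86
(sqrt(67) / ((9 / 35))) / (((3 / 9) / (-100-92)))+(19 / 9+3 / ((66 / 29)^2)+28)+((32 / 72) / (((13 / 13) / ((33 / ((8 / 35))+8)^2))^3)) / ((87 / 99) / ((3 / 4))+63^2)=74299712983182719075 / 53026947072-2240*sqrt(67)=1401150638.05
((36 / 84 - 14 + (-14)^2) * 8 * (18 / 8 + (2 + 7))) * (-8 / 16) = -57465 / 7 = -8209.29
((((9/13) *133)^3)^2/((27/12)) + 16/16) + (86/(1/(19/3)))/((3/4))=11765893010102869421/43441281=270845903694.76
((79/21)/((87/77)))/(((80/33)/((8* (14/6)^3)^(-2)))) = 2322837/17468523520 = 0.00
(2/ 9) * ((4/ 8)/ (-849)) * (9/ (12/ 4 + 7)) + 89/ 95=151103/ 161310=0.94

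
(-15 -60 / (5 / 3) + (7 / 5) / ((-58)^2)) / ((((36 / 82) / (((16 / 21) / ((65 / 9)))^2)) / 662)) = -745048334272 / 870540125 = -855.85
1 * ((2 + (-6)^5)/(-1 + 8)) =-7774/7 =-1110.57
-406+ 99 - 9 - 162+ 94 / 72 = -17161 / 36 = -476.69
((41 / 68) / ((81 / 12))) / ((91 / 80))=3280 / 41769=0.08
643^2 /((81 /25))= 127607.72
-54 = -54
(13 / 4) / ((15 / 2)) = 13 / 30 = 0.43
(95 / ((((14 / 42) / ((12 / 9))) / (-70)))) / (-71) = 374.65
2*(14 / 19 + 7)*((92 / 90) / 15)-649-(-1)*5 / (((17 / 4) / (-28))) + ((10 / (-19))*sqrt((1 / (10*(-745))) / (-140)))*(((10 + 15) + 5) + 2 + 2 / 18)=-49483439 / 72675-289*sqrt(10430) / 1783530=-680.90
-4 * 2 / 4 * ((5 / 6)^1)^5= -3125 / 3888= -0.80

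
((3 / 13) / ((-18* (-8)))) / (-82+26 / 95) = -95 / 4844736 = -0.00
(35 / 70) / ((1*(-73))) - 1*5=-731 / 146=-5.01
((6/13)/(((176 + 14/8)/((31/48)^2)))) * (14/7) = 961/443664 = 0.00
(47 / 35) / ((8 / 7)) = 47 / 40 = 1.18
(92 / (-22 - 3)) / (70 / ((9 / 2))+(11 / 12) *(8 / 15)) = -414 / 1805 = -0.23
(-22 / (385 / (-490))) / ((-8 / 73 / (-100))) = 25550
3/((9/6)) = 2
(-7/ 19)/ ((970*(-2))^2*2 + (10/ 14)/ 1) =-0.00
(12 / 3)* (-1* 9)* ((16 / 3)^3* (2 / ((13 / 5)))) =-163840 / 39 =-4201.03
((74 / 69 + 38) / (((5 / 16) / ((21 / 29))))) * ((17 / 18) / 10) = 1283296 / 150075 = 8.55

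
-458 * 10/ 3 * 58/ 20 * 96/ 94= -212512/ 47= -4521.53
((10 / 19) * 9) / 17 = 90 / 323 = 0.28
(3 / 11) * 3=9 / 11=0.82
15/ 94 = 0.16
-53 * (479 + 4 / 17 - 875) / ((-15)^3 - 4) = -356584 / 57443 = -6.21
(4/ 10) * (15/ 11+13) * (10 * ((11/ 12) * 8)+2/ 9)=209192/ 495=422.61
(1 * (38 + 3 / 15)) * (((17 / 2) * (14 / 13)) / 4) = 22729 / 260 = 87.42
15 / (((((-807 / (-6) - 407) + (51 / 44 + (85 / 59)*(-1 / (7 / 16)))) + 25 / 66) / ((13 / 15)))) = -708708 / 14951291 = -0.05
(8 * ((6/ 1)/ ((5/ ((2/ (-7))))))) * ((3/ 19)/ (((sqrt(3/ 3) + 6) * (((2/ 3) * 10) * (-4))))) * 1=54/ 23275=0.00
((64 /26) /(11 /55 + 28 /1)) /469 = 0.00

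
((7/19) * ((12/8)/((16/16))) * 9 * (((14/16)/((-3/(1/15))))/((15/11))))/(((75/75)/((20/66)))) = -49/2280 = -0.02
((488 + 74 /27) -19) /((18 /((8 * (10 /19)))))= 509480 /4617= 110.35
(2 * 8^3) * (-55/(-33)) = 5120/3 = 1706.67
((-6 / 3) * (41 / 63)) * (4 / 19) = -328 / 1197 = -0.27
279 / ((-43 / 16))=-4464 / 43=-103.81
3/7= 0.43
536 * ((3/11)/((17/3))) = 4824/187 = 25.80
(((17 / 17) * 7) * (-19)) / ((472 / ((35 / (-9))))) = 4655 / 4248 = 1.10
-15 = -15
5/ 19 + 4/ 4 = 24/ 19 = 1.26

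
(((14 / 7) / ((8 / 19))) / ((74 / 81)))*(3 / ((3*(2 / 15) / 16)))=23085 / 37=623.92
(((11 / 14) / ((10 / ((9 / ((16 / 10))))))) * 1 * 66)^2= 10673289 / 12544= 850.87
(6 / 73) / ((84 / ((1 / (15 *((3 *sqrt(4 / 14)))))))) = sqrt(14) / 91980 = 0.00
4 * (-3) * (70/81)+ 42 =854/27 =31.63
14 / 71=0.20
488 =488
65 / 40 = 13 / 8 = 1.62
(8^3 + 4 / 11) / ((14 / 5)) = 14090 / 77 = 182.99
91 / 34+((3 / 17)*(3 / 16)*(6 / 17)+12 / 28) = 50441 / 16184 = 3.12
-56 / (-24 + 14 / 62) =1736 / 737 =2.36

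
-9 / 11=-0.82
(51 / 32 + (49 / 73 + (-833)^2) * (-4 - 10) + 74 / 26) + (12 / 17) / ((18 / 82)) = -15045425799971 / 1548768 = -9714447.74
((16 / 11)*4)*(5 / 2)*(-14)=-2240 / 11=-203.64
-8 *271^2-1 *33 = -587561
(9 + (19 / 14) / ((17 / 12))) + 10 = 2375 / 119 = 19.96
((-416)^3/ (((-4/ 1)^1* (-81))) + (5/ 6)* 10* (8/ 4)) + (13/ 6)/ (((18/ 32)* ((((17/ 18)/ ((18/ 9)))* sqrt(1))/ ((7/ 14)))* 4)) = -305938654/ 1377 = -222177.67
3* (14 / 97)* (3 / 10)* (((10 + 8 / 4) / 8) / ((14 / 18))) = 243 / 970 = 0.25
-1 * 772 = -772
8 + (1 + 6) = 15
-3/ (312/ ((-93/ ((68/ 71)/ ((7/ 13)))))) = 46221/ 91936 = 0.50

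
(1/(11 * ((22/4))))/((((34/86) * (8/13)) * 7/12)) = 1677/14399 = 0.12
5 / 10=1 / 2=0.50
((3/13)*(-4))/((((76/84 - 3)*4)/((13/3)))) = 21/44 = 0.48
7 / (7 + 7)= 1 / 2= 0.50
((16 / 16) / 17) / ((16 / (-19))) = -19 / 272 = -0.07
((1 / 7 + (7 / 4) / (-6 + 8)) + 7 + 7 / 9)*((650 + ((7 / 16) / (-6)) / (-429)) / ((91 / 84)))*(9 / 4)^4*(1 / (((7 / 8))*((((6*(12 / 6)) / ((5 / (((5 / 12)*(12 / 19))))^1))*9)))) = 141905686707 / 5218304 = 27193.83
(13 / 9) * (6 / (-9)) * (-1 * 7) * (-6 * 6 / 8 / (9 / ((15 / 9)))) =-455 / 81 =-5.62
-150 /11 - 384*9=-38166 /11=-3469.64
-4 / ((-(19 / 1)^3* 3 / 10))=40 / 20577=0.00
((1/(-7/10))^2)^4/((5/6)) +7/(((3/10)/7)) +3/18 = 184.32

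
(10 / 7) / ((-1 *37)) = -10 / 259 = -0.04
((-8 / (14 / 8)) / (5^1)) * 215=-1376 / 7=-196.57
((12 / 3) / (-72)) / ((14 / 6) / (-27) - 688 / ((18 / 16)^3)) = 81 / 704638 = 0.00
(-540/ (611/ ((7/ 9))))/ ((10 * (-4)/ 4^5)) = 10752/ 611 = 17.60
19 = 19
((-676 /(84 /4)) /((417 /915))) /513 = -206180 /1497447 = -0.14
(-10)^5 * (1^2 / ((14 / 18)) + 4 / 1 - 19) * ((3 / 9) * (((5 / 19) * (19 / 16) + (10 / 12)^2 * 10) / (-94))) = -104500000 / 2961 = -35292.13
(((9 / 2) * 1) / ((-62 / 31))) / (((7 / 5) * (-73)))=45 / 2044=0.02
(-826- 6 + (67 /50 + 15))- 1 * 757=-78633 /50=-1572.66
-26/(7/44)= -1144/7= -163.43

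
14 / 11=1.27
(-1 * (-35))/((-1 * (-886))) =35/886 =0.04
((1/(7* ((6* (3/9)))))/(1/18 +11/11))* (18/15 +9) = 459/665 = 0.69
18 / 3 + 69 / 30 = 83 / 10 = 8.30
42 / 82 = 21 / 41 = 0.51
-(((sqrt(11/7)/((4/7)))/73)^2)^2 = -5929/7269949696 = -0.00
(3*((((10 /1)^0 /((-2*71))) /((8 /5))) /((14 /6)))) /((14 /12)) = -135 /27832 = -0.00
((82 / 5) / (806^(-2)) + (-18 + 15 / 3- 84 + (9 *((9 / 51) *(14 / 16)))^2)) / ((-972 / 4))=-985275939437 / 22472640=-43843.36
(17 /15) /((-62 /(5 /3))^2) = 85 /103788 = 0.00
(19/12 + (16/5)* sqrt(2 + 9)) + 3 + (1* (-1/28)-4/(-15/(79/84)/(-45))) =-283/42 + 16* sqrt(11)/5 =3.88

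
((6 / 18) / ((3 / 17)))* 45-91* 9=-734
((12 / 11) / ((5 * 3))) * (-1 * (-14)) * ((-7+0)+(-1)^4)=-336 / 55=-6.11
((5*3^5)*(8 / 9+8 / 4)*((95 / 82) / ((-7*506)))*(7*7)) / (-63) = 0.89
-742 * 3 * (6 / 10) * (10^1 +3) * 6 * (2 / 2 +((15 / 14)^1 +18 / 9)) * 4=-8482968 / 5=-1696593.60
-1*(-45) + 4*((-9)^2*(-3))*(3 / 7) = -371.57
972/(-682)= -1.43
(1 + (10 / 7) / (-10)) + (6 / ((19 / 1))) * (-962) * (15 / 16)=-151059 / 532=-283.95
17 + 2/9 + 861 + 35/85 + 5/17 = 878.93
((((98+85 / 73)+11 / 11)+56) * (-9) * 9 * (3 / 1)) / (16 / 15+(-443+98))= 110.34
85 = 85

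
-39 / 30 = -13 / 10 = -1.30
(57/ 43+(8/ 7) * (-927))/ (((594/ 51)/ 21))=-1804771/ 946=-1907.79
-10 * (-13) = 130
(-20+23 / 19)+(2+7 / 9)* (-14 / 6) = -12964 / 513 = -25.27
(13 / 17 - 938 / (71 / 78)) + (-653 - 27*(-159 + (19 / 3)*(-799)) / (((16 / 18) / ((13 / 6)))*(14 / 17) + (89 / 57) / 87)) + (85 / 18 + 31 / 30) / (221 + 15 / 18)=3705891726737965616 / 9396702682455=394382.14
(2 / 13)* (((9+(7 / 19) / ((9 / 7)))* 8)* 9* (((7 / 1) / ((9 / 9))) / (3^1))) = 177856 / 741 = 240.02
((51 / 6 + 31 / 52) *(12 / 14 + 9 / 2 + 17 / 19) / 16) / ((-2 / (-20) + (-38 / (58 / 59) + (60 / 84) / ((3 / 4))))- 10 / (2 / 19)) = -342170565 / 12765766208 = -0.03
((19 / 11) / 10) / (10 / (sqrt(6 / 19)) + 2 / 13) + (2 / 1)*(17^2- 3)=3211*sqrt(114) / 3531836 + 5050524739 / 8829590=572.01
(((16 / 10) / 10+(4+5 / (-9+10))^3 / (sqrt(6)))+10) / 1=307.77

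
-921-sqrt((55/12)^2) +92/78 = -48069/52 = -924.40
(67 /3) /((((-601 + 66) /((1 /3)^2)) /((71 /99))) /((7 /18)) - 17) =-33299 /25766337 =-0.00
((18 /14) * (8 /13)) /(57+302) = 72 /32669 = 0.00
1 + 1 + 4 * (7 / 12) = 13 / 3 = 4.33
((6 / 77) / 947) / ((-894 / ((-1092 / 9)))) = 52 / 4656399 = 0.00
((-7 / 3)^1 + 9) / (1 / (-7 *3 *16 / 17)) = -2240 / 17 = -131.76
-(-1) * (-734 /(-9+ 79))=-367 /35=-10.49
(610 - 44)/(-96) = -283/48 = -5.90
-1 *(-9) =9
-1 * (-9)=9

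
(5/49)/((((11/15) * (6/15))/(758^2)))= 107730750/539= 199871.52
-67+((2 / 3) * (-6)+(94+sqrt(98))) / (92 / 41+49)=-137077 / 2101+287 * sqrt(2) / 2101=-65.05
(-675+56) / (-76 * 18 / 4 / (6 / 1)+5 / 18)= 11142 / 1021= 10.91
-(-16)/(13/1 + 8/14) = 112/95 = 1.18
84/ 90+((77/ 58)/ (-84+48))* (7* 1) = 7049/ 10440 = 0.68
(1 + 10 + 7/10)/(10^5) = 117/1000000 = 0.00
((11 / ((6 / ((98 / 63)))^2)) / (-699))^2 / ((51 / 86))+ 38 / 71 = 503227900552684 / 940238289232461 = 0.54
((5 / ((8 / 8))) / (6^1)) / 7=5 / 42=0.12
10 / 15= 2 / 3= 0.67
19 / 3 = 6.33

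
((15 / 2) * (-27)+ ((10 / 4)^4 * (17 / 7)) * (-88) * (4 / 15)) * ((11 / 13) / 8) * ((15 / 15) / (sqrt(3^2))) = -1122055 / 13104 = -85.63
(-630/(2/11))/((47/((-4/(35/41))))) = 345.45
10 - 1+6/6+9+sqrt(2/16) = sqrt(2)/4+19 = 19.35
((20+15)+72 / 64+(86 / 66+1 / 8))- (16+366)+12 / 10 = -226543 / 660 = -343.25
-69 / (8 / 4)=-69 / 2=-34.50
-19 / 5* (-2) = 38 / 5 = 7.60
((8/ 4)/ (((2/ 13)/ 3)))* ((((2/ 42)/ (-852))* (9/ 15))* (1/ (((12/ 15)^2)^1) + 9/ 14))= -0.00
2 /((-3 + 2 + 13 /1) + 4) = 1 /8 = 0.12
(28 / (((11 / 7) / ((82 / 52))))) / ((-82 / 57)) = -2793 / 143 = -19.53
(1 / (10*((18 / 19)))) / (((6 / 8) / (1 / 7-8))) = -209 / 189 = -1.11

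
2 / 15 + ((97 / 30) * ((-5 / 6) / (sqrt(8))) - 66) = -988 / 15 - 97 * sqrt(2) / 144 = -66.82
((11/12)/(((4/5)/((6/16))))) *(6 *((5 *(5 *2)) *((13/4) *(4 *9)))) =482625/32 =15082.03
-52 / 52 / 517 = -1 / 517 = -0.00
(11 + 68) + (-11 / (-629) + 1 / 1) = 50331 / 629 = 80.02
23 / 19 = 1.21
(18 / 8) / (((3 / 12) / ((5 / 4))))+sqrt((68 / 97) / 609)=2 * sqrt(1004241) / 59073+45 / 4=11.28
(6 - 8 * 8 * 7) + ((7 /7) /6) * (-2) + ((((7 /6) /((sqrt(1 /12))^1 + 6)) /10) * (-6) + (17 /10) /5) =-28582429 /64650 + 7 * sqrt(3) /2155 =-442.10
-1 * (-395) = 395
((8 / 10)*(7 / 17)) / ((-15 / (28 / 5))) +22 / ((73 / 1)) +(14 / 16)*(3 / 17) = 1239019 / 3723000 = 0.33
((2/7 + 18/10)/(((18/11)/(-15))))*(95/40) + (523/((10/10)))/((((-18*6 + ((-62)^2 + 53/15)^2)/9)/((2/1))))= -50816786216333/1119137399184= -45.41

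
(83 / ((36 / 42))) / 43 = 581 / 258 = 2.25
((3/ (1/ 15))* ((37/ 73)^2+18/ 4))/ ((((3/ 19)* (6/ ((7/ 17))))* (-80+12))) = -1.37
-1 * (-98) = 98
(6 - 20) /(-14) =1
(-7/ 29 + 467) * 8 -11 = 107969/ 29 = 3723.07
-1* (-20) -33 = -13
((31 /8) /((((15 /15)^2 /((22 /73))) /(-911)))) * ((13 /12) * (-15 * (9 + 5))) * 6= 424038615 /292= 1452187.04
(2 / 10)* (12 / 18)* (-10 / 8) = -1 / 6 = -0.17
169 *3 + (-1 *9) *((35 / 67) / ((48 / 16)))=33864 / 67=505.43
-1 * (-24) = 24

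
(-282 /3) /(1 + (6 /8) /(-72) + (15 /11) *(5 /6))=-44.22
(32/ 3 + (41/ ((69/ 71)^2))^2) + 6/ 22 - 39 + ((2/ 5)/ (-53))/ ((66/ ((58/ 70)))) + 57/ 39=5077908732414101/ 2733088114575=1857.94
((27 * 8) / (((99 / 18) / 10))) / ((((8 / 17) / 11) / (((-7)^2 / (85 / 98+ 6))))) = 44082360 / 673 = 65501.28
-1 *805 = -805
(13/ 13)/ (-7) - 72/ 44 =-137/ 77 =-1.78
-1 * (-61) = 61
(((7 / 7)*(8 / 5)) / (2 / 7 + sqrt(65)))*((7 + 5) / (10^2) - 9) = 24864 / 397625 - 87024*sqrt(65) / 397625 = -1.70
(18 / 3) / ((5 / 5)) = 6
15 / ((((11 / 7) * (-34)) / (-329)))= 92.37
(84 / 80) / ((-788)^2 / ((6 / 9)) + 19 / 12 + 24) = 9 / 7983785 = 0.00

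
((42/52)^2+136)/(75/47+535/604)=655599569/11905205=55.07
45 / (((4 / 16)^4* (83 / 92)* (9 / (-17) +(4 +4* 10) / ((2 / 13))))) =783360 / 17513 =44.73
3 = 3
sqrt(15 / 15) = 1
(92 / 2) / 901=46 / 901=0.05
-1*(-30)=30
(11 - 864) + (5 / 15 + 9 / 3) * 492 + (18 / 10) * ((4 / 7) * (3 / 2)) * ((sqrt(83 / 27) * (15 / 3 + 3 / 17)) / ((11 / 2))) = 96 * sqrt(249) / 595 + 787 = 789.55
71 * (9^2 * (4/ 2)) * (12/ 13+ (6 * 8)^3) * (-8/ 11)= -132292139328/ 143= -925119855.44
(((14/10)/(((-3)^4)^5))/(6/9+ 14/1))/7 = 1/255697522740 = 0.00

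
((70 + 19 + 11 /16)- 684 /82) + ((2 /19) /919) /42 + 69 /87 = 572981249839 /6975739344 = 82.14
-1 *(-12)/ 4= 3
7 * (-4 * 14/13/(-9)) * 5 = 1960/117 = 16.75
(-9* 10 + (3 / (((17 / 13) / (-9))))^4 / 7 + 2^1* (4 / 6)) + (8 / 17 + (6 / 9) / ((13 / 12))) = 589964021833 / 22801233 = 25874.22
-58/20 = -29/10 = -2.90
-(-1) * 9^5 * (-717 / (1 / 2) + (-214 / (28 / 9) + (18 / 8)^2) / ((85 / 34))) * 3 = -72392361579 / 280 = -258544148.50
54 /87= 18 /29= 0.62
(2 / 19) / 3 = 2 / 57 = 0.04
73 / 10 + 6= 133 / 10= 13.30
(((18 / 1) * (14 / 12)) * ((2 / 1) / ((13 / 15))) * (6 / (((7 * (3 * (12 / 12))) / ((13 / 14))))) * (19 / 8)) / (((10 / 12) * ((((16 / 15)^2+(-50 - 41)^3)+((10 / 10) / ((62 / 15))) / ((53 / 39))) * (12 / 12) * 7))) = -189643275 / 27300435554441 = -0.00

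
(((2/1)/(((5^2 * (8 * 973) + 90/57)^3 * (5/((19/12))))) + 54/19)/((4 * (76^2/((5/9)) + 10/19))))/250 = 81886987903812961816099/299568684274220871615732000000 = 0.00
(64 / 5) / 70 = 32 / 175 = 0.18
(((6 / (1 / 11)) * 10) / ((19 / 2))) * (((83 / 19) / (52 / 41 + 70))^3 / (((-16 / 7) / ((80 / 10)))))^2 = 4185337301783896914618655 / 92726790035015571373047161376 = 0.00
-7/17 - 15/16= -367/272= -1.35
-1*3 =-3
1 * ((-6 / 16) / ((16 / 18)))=-27 / 64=-0.42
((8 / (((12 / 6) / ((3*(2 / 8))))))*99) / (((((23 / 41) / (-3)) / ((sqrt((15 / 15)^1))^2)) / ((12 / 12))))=-36531 / 23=-1588.30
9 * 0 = 0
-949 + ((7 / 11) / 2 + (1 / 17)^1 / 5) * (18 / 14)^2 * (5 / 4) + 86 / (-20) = -349153631 / 366520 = -952.62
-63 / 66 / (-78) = 7 / 572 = 0.01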